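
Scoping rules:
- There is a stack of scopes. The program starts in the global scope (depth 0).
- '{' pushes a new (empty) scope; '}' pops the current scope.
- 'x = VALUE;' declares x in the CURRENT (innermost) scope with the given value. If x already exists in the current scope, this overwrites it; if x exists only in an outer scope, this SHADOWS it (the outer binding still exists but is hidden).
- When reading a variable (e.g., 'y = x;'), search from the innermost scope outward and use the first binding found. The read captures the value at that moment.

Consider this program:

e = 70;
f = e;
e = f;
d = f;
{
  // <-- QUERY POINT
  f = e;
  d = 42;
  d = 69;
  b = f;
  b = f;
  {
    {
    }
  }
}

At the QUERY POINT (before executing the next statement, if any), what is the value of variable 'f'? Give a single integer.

Answer: 70

Derivation:
Step 1: declare e=70 at depth 0
Step 2: declare f=(read e)=70 at depth 0
Step 3: declare e=(read f)=70 at depth 0
Step 4: declare d=(read f)=70 at depth 0
Step 5: enter scope (depth=1)
Visible at query point: d=70 e=70 f=70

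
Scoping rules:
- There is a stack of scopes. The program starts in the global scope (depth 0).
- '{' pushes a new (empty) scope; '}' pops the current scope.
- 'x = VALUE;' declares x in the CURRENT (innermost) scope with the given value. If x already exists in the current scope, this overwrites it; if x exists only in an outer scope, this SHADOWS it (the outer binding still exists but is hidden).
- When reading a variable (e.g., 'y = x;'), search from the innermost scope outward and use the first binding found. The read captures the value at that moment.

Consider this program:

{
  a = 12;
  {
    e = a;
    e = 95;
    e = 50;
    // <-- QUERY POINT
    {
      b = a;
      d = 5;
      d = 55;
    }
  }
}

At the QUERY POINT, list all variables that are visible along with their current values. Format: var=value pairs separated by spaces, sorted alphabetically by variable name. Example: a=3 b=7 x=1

Step 1: enter scope (depth=1)
Step 2: declare a=12 at depth 1
Step 3: enter scope (depth=2)
Step 4: declare e=(read a)=12 at depth 2
Step 5: declare e=95 at depth 2
Step 6: declare e=50 at depth 2
Visible at query point: a=12 e=50

Answer: a=12 e=50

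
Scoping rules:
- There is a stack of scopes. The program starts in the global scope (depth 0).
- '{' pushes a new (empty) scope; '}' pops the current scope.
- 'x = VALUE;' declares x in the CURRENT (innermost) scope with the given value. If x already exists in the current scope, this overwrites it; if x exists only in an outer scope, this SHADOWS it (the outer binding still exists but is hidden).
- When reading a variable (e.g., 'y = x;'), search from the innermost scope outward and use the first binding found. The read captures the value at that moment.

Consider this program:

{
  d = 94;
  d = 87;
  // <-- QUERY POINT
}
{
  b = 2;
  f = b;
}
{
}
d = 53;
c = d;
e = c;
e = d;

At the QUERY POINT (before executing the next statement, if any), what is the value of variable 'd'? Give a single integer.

Step 1: enter scope (depth=1)
Step 2: declare d=94 at depth 1
Step 3: declare d=87 at depth 1
Visible at query point: d=87

Answer: 87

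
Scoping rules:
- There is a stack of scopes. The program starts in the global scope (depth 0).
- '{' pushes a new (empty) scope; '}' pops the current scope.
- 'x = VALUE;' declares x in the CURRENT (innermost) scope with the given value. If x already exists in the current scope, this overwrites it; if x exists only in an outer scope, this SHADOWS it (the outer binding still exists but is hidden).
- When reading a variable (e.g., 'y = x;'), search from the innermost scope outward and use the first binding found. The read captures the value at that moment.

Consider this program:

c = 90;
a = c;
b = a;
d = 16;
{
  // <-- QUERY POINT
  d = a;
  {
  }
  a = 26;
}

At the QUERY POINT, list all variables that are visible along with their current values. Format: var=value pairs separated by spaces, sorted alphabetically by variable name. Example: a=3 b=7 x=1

Answer: a=90 b=90 c=90 d=16

Derivation:
Step 1: declare c=90 at depth 0
Step 2: declare a=(read c)=90 at depth 0
Step 3: declare b=(read a)=90 at depth 0
Step 4: declare d=16 at depth 0
Step 5: enter scope (depth=1)
Visible at query point: a=90 b=90 c=90 d=16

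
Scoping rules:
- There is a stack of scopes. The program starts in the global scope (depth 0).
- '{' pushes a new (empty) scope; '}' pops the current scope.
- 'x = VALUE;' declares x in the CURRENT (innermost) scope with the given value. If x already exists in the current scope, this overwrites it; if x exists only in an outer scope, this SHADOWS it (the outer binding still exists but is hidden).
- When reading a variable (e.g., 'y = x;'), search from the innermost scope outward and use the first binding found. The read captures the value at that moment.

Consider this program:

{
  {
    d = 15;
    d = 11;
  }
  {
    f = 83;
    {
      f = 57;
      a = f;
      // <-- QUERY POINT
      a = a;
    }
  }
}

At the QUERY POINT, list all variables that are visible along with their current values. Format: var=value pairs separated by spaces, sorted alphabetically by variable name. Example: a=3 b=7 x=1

Step 1: enter scope (depth=1)
Step 2: enter scope (depth=2)
Step 3: declare d=15 at depth 2
Step 4: declare d=11 at depth 2
Step 5: exit scope (depth=1)
Step 6: enter scope (depth=2)
Step 7: declare f=83 at depth 2
Step 8: enter scope (depth=3)
Step 9: declare f=57 at depth 3
Step 10: declare a=(read f)=57 at depth 3
Visible at query point: a=57 f=57

Answer: a=57 f=57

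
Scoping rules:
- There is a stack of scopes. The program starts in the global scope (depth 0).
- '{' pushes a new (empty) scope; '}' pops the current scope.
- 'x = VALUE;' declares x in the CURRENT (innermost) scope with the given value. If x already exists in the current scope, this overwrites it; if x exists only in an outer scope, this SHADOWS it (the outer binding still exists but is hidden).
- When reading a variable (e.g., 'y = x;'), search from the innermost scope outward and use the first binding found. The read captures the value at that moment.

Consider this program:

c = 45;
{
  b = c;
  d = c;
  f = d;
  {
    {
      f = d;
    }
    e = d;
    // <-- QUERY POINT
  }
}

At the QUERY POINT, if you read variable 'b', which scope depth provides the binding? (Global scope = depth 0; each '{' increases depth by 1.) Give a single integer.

Step 1: declare c=45 at depth 0
Step 2: enter scope (depth=1)
Step 3: declare b=(read c)=45 at depth 1
Step 4: declare d=(read c)=45 at depth 1
Step 5: declare f=(read d)=45 at depth 1
Step 6: enter scope (depth=2)
Step 7: enter scope (depth=3)
Step 8: declare f=(read d)=45 at depth 3
Step 9: exit scope (depth=2)
Step 10: declare e=(read d)=45 at depth 2
Visible at query point: b=45 c=45 d=45 e=45 f=45

Answer: 1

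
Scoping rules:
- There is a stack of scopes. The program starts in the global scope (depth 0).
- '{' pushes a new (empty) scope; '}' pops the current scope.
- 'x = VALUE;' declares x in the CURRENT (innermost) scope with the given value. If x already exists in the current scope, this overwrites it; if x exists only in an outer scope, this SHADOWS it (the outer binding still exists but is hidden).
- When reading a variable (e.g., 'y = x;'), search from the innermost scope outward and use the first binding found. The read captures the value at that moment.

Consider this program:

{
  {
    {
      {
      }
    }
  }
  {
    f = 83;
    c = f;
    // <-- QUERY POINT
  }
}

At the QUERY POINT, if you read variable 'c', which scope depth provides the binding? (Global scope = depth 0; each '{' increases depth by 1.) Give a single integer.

Answer: 2

Derivation:
Step 1: enter scope (depth=1)
Step 2: enter scope (depth=2)
Step 3: enter scope (depth=3)
Step 4: enter scope (depth=4)
Step 5: exit scope (depth=3)
Step 6: exit scope (depth=2)
Step 7: exit scope (depth=1)
Step 8: enter scope (depth=2)
Step 9: declare f=83 at depth 2
Step 10: declare c=(read f)=83 at depth 2
Visible at query point: c=83 f=83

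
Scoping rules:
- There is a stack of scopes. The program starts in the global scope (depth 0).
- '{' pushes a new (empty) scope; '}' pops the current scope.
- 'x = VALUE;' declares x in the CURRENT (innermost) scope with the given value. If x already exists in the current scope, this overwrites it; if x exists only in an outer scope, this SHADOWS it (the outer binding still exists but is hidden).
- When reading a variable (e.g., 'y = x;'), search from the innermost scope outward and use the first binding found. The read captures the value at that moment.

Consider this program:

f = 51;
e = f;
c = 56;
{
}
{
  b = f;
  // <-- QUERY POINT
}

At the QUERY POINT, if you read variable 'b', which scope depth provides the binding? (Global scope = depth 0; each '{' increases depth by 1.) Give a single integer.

Step 1: declare f=51 at depth 0
Step 2: declare e=(read f)=51 at depth 0
Step 3: declare c=56 at depth 0
Step 4: enter scope (depth=1)
Step 5: exit scope (depth=0)
Step 6: enter scope (depth=1)
Step 7: declare b=(read f)=51 at depth 1
Visible at query point: b=51 c=56 e=51 f=51

Answer: 1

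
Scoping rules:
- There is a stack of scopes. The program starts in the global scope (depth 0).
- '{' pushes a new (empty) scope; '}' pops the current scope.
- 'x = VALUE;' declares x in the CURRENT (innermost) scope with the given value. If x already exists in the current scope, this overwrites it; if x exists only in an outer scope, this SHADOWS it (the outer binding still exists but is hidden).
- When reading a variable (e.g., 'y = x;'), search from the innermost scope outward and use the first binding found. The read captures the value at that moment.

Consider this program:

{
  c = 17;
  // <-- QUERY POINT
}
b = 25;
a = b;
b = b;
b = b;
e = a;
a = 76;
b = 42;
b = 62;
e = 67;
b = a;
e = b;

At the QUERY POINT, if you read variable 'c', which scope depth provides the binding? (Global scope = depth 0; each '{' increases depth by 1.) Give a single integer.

Step 1: enter scope (depth=1)
Step 2: declare c=17 at depth 1
Visible at query point: c=17

Answer: 1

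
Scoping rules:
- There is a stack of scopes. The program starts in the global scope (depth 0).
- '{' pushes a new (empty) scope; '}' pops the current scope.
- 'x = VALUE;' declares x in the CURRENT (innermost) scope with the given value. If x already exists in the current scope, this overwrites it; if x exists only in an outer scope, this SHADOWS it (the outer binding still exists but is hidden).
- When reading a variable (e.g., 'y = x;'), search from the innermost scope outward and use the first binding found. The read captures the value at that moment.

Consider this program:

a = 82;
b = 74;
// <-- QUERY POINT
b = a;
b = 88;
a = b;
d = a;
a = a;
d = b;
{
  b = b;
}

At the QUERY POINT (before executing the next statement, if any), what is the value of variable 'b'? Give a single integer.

Answer: 74

Derivation:
Step 1: declare a=82 at depth 0
Step 2: declare b=74 at depth 0
Visible at query point: a=82 b=74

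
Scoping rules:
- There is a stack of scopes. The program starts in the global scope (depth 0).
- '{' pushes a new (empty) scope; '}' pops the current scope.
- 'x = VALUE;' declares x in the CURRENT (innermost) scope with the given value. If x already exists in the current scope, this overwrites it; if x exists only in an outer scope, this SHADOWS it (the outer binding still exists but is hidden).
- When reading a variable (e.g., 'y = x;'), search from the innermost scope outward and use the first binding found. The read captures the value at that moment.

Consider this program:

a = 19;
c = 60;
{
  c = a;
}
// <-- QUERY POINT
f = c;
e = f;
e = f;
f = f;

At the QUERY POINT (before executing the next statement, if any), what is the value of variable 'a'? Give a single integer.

Answer: 19

Derivation:
Step 1: declare a=19 at depth 0
Step 2: declare c=60 at depth 0
Step 3: enter scope (depth=1)
Step 4: declare c=(read a)=19 at depth 1
Step 5: exit scope (depth=0)
Visible at query point: a=19 c=60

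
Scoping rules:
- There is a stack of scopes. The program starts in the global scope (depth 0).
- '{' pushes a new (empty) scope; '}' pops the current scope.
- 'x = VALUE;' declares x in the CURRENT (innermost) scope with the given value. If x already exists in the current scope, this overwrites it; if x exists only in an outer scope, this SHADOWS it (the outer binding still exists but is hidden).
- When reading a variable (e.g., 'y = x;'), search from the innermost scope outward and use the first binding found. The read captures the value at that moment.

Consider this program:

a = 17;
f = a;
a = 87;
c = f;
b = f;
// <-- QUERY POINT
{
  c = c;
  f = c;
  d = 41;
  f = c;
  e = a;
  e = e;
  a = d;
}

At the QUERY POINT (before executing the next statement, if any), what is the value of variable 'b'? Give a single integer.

Step 1: declare a=17 at depth 0
Step 2: declare f=(read a)=17 at depth 0
Step 3: declare a=87 at depth 0
Step 4: declare c=(read f)=17 at depth 0
Step 5: declare b=(read f)=17 at depth 0
Visible at query point: a=87 b=17 c=17 f=17

Answer: 17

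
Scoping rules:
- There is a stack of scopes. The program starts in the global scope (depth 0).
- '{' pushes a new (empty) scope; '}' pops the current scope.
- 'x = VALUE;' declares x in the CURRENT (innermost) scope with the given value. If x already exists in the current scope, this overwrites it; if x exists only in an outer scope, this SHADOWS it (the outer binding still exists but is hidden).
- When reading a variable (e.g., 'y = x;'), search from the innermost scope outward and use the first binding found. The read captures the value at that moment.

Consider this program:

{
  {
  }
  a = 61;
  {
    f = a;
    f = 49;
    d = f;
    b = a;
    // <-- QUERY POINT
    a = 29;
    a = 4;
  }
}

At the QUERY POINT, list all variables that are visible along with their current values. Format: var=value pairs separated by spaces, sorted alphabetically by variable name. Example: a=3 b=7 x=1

Step 1: enter scope (depth=1)
Step 2: enter scope (depth=2)
Step 3: exit scope (depth=1)
Step 4: declare a=61 at depth 1
Step 5: enter scope (depth=2)
Step 6: declare f=(read a)=61 at depth 2
Step 7: declare f=49 at depth 2
Step 8: declare d=(read f)=49 at depth 2
Step 9: declare b=(read a)=61 at depth 2
Visible at query point: a=61 b=61 d=49 f=49

Answer: a=61 b=61 d=49 f=49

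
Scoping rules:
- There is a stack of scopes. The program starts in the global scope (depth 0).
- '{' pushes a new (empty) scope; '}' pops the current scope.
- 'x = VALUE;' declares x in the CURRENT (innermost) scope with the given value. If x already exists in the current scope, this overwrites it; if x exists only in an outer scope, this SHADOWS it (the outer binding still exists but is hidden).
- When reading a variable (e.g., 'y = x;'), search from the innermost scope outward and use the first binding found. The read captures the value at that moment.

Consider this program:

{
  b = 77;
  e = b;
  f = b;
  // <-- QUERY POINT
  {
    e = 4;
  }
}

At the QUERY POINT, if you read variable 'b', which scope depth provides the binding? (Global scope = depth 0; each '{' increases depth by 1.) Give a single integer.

Step 1: enter scope (depth=1)
Step 2: declare b=77 at depth 1
Step 3: declare e=(read b)=77 at depth 1
Step 4: declare f=(read b)=77 at depth 1
Visible at query point: b=77 e=77 f=77

Answer: 1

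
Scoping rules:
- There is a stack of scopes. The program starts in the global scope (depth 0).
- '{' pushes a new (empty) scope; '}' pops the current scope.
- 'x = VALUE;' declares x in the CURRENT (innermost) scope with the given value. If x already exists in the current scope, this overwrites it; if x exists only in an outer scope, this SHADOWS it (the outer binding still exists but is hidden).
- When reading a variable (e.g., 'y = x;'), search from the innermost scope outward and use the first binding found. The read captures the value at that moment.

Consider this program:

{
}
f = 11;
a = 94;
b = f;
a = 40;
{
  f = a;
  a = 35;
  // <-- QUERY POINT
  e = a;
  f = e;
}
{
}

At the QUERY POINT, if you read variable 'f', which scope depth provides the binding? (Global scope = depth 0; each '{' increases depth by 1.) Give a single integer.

Answer: 1

Derivation:
Step 1: enter scope (depth=1)
Step 2: exit scope (depth=0)
Step 3: declare f=11 at depth 0
Step 4: declare a=94 at depth 0
Step 5: declare b=(read f)=11 at depth 0
Step 6: declare a=40 at depth 0
Step 7: enter scope (depth=1)
Step 8: declare f=(read a)=40 at depth 1
Step 9: declare a=35 at depth 1
Visible at query point: a=35 b=11 f=40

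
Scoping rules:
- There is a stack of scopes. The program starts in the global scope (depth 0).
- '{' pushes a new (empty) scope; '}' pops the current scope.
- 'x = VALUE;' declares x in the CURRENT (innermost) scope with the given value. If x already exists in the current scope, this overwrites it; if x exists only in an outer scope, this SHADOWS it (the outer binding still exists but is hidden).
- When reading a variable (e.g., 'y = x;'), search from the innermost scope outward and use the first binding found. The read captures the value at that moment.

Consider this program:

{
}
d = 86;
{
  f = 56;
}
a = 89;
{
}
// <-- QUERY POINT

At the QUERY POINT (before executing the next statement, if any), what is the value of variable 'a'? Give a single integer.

Answer: 89

Derivation:
Step 1: enter scope (depth=1)
Step 2: exit scope (depth=0)
Step 3: declare d=86 at depth 0
Step 4: enter scope (depth=1)
Step 5: declare f=56 at depth 1
Step 6: exit scope (depth=0)
Step 7: declare a=89 at depth 0
Step 8: enter scope (depth=1)
Step 9: exit scope (depth=0)
Visible at query point: a=89 d=86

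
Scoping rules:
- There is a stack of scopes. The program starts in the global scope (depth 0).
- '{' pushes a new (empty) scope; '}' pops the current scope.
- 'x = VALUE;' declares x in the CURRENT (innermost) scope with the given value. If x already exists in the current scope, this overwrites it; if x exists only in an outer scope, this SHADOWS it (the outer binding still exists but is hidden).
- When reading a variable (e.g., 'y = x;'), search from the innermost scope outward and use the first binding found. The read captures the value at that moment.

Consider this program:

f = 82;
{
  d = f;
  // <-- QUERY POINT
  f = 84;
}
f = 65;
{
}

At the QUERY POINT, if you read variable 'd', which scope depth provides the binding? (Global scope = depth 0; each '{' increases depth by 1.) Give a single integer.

Answer: 1

Derivation:
Step 1: declare f=82 at depth 0
Step 2: enter scope (depth=1)
Step 3: declare d=(read f)=82 at depth 1
Visible at query point: d=82 f=82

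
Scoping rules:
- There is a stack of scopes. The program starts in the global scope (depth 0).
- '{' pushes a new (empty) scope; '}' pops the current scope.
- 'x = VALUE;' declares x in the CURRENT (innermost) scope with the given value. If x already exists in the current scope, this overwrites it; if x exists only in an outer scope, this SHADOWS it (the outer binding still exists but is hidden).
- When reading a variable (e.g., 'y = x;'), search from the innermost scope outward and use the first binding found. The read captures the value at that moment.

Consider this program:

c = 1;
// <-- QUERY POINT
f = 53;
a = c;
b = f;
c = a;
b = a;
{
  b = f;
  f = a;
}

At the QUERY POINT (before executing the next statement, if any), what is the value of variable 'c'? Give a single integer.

Answer: 1

Derivation:
Step 1: declare c=1 at depth 0
Visible at query point: c=1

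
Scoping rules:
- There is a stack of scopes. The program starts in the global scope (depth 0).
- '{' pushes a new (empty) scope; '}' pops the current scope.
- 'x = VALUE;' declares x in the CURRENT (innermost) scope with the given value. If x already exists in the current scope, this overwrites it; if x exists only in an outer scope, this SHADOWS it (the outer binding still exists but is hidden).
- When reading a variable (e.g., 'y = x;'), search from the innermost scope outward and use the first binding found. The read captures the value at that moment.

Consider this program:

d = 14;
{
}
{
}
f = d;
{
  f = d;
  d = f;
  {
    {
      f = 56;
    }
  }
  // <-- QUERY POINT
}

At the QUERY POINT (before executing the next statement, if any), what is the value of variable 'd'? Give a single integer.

Answer: 14

Derivation:
Step 1: declare d=14 at depth 0
Step 2: enter scope (depth=1)
Step 3: exit scope (depth=0)
Step 4: enter scope (depth=1)
Step 5: exit scope (depth=0)
Step 6: declare f=(read d)=14 at depth 0
Step 7: enter scope (depth=1)
Step 8: declare f=(read d)=14 at depth 1
Step 9: declare d=(read f)=14 at depth 1
Step 10: enter scope (depth=2)
Step 11: enter scope (depth=3)
Step 12: declare f=56 at depth 3
Step 13: exit scope (depth=2)
Step 14: exit scope (depth=1)
Visible at query point: d=14 f=14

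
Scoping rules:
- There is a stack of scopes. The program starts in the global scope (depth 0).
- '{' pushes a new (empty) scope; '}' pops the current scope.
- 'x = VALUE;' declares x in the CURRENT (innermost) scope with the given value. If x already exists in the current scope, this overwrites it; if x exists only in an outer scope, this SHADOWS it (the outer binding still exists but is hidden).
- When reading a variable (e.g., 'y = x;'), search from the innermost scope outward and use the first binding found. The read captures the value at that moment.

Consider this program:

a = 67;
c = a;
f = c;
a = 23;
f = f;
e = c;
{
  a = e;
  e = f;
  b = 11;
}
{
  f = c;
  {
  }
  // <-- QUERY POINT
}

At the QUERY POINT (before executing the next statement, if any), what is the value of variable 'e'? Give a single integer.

Step 1: declare a=67 at depth 0
Step 2: declare c=(read a)=67 at depth 0
Step 3: declare f=(read c)=67 at depth 0
Step 4: declare a=23 at depth 0
Step 5: declare f=(read f)=67 at depth 0
Step 6: declare e=(read c)=67 at depth 0
Step 7: enter scope (depth=1)
Step 8: declare a=(read e)=67 at depth 1
Step 9: declare e=(read f)=67 at depth 1
Step 10: declare b=11 at depth 1
Step 11: exit scope (depth=0)
Step 12: enter scope (depth=1)
Step 13: declare f=(read c)=67 at depth 1
Step 14: enter scope (depth=2)
Step 15: exit scope (depth=1)
Visible at query point: a=23 c=67 e=67 f=67

Answer: 67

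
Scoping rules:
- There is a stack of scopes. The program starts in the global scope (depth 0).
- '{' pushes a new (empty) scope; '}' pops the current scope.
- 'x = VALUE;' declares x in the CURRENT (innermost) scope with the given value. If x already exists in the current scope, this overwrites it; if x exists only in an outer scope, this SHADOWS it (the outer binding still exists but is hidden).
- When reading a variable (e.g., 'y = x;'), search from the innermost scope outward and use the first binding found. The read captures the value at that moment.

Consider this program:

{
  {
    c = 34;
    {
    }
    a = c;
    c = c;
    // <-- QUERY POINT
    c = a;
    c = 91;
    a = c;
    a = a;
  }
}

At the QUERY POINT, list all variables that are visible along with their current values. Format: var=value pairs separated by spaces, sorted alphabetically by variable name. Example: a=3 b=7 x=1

Answer: a=34 c=34

Derivation:
Step 1: enter scope (depth=1)
Step 2: enter scope (depth=2)
Step 3: declare c=34 at depth 2
Step 4: enter scope (depth=3)
Step 5: exit scope (depth=2)
Step 6: declare a=(read c)=34 at depth 2
Step 7: declare c=(read c)=34 at depth 2
Visible at query point: a=34 c=34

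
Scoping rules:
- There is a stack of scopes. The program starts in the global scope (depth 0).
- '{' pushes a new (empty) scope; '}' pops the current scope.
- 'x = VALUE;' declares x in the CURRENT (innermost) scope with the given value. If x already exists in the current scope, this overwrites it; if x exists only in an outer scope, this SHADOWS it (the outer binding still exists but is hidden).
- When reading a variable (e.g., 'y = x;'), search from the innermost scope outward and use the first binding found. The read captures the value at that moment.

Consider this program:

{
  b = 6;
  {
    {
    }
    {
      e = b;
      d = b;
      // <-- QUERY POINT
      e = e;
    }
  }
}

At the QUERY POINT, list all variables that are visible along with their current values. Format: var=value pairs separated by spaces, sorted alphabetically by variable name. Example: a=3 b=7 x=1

Step 1: enter scope (depth=1)
Step 2: declare b=6 at depth 1
Step 3: enter scope (depth=2)
Step 4: enter scope (depth=3)
Step 5: exit scope (depth=2)
Step 6: enter scope (depth=3)
Step 7: declare e=(read b)=6 at depth 3
Step 8: declare d=(read b)=6 at depth 3
Visible at query point: b=6 d=6 e=6

Answer: b=6 d=6 e=6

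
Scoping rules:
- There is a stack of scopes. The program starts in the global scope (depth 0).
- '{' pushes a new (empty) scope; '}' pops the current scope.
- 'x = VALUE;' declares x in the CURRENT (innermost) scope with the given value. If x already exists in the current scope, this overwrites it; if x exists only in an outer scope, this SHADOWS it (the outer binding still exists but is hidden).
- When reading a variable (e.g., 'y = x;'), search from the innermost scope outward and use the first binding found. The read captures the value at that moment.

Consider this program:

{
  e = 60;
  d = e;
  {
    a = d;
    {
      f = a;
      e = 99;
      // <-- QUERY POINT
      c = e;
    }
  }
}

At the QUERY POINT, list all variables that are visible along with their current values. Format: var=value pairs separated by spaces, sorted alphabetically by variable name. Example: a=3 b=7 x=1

Step 1: enter scope (depth=1)
Step 2: declare e=60 at depth 1
Step 3: declare d=(read e)=60 at depth 1
Step 4: enter scope (depth=2)
Step 5: declare a=(read d)=60 at depth 2
Step 6: enter scope (depth=3)
Step 7: declare f=(read a)=60 at depth 3
Step 8: declare e=99 at depth 3
Visible at query point: a=60 d=60 e=99 f=60

Answer: a=60 d=60 e=99 f=60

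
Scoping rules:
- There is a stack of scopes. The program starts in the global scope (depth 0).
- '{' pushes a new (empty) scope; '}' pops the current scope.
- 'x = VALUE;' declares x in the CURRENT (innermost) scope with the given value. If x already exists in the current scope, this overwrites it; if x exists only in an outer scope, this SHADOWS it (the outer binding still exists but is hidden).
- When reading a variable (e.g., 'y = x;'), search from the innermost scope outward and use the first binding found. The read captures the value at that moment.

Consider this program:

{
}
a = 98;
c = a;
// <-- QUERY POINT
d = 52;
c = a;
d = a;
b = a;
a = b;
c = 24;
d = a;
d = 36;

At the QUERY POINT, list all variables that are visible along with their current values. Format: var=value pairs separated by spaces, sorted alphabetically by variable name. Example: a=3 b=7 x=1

Answer: a=98 c=98

Derivation:
Step 1: enter scope (depth=1)
Step 2: exit scope (depth=0)
Step 3: declare a=98 at depth 0
Step 4: declare c=(read a)=98 at depth 0
Visible at query point: a=98 c=98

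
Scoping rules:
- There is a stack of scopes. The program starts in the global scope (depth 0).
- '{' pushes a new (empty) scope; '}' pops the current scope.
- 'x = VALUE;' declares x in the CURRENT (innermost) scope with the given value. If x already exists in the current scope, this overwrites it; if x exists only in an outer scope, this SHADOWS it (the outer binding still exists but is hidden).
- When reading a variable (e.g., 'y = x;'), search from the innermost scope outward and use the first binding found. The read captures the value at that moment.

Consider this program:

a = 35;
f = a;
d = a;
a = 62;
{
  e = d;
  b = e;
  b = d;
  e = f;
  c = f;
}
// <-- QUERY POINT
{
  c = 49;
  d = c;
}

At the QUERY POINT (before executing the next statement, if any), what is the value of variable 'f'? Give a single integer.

Step 1: declare a=35 at depth 0
Step 2: declare f=(read a)=35 at depth 0
Step 3: declare d=(read a)=35 at depth 0
Step 4: declare a=62 at depth 0
Step 5: enter scope (depth=1)
Step 6: declare e=(read d)=35 at depth 1
Step 7: declare b=(read e)=35 at depth 1
Step 8: declare b=(read d)=35 at depth 1
Step 9: declare e=(read f)=35 at depth 1
Step 10: declare c=(read f)=35 at depth 1
Step 11: exit scope (depth=0)
Visible at query point: a=62 d=35 f=35

Answer: 35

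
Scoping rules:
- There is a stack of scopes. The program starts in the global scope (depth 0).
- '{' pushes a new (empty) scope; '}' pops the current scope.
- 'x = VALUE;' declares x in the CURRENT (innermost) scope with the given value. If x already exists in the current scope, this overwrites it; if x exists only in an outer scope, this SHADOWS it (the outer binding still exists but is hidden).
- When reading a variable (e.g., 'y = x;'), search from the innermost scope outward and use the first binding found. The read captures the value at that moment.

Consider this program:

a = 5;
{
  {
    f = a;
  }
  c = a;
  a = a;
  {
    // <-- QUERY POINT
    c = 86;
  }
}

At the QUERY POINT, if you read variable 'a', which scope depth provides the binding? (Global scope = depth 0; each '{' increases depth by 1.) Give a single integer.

Step 1: declare a=5 at depth 0
Step 2: enter scope (depth=1)
Step 3: enter scope (depth=2)
Step 4: declare f=(read a)=5 at depth 2
Step 5: exit scope (depth=1)
Step 6: declare c=(read a)=5 at depth 1
Step 7: declare a=(read a)=5 at depth 1
Step 8: enter scope (depth=2)
Visible at query point: a=5 c=5

Answer: 1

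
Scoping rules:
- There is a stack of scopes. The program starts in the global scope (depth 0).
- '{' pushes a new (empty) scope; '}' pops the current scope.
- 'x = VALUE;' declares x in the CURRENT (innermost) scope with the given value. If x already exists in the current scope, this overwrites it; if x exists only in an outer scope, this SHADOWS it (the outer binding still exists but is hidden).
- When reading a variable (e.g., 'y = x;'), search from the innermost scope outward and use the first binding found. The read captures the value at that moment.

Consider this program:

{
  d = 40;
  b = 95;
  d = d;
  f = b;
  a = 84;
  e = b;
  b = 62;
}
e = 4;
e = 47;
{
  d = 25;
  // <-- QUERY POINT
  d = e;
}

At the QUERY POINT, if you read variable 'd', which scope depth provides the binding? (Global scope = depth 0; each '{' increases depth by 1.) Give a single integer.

Answer: 1

Derivation:
Step 1: enter scope (depth=1)
Step 2: declare d=40 at depth 1
Step 3: declare b=95 at depth 1
Step 4: declare d=(read d)=40 at depth 1
Step 5: declare f=(read b)=95 at depth 1
Step 6: declare a=84 at depth 1
Step 7: declare e=(read b)=95 at depth 1
Step 8: declare b=62 at depth 1
Step 9: exit scope (depth=0)
Step 10: declare e=4 at depth 0
Step 11: declare e=47 at depth 0
Step 12: enter scope (depth=1)
Step 13: declare d=25 at depth 1
Visible at query point: d=25 e=47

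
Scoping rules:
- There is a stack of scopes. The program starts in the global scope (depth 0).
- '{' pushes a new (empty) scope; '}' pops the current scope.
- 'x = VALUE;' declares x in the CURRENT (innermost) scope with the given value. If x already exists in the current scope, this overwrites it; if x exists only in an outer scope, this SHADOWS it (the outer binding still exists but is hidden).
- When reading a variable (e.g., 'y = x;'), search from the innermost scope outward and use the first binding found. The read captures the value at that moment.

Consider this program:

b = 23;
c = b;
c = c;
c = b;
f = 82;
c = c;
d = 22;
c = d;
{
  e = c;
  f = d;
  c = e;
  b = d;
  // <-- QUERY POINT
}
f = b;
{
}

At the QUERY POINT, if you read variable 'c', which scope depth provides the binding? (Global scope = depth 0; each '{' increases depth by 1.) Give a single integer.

Step 1: declare b=23 at depth 0
Step 2: declare c=(read b)=23 at depth 0
Step 3: declare c=(read c)=23 at depth 0
Step 4: declare c=(read b)=23 at depth 0
Step 5: declare f=82 at depth 0
Step 6: declare c=(read c)=23 at depth 0
Step 7: declare d=22 at depth 0
Step 8: declare c=(read d)=22 at depth 0
Step 9: enter scope (depth=1)
Step 10: declare e=(read c)=22 at depth 1
Step 11: declare f=(read d)=22 at depth 1
Step 12: declare c=(read e)=22 at depth 1
Step 13: declare b=(read d)=22 at depth 1
Visible at query point: b=22 c=22 d=22 e=22 f=22

Answer: 1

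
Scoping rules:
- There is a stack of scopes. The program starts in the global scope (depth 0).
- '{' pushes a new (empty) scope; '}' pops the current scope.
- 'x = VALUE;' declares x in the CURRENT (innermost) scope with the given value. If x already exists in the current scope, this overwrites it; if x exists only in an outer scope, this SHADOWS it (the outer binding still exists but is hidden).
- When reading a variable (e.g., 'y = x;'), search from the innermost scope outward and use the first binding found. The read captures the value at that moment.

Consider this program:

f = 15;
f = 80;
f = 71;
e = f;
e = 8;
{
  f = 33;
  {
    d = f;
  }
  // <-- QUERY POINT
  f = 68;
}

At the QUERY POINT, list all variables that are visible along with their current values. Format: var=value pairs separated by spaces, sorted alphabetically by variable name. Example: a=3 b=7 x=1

Step 1: declare f=15 at depth 0
Step 2: declare f=80 at depth 0
Step 3: declare f=71 at depth 0
Step 4: declare e=(read f)=71 at depth 0
Step 5: declare e=8 at depth 0
Step 6: enter scope (depth=1)
Step 7: declare f=33 at depth 1
Step 8: enter scope (depth=2)
Step 9: declare d=(read f)=33 at depth 2
Step 10: exit scope (depth=1)
Visible at query point: e=8 f=33

Answer: e=8 f=33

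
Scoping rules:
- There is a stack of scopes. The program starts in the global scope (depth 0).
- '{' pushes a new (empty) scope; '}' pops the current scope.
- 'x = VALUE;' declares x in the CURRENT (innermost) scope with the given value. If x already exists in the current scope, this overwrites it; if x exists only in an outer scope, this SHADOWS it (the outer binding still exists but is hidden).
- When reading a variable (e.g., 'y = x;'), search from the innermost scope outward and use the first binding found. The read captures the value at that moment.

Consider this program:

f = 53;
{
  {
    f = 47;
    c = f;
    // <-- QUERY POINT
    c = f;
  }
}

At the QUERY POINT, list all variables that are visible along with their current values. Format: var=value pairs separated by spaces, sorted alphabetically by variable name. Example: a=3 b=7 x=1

Answer: c=47 f=47

Derivation:
Step 1: declare f=53 at depth 0
Step 2: enter scope (depth=1)
Step 3: enter scope (depth=2)
Step 4: declare f=47 at depth 2
Step 5: declare c=(read f)=47 at depth 2
Visible at query point: c=47 f=47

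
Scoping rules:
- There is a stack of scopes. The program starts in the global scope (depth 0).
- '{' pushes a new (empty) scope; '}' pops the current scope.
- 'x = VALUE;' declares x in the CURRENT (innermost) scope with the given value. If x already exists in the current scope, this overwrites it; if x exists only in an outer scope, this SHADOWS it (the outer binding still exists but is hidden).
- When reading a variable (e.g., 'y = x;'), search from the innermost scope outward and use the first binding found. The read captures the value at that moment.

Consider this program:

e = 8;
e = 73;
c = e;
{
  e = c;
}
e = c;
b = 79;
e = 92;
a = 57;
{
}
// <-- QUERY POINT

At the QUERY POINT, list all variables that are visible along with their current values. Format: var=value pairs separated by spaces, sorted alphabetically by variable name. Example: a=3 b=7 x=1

Answer: a=57 b=79 c=73 e=92

Derivation:
Step 1: declare e=8 at depth 0
Step 2: declare e=73 at depth 0
Step 3: declare c=(read e)=73 at depth 0
Step 4: enter scope (depth=1)
Step 5: declare e=(read c)=73 at depth 1
Step 6: exit scope (depth=0)
Step 7: declare e=(read c)=73 at depth 0
Step 8: declare b=79 at depth 0
Step 9: declare e=92 at depth 0
Step 10: declare a=57 at depth 0
Step 11: enter scope (depth=1)
Step 12: exit scope (depth=0)
Visible at query point: a=57 b=79 c=73 e=92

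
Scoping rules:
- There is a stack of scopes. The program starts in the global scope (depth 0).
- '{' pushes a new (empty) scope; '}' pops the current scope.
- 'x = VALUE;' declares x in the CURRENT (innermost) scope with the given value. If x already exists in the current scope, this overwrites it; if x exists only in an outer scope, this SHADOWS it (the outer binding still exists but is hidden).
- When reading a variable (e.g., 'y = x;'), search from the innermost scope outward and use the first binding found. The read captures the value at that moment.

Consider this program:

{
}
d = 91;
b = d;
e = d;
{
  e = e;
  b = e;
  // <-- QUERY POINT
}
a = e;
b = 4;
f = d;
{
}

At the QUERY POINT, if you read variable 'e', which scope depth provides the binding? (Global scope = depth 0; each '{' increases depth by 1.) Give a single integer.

Answer: 1

Derivation:
Step 1: enter scope (depth=1)
Step 2: exit scope (depth=0)
Step 3: declare d=91 at depth 0
Step 4: declare b=(read d)=91 at depth 0
Step 5: declare e=(read d)=91 at depth 0
Step 6: enter scope (depth=1)
Step 7: declare e=(read e)=91 at depth 1
Step 8: declare b=(read e)=91 at depth 1
Visible at query point: b=91 d=91 e=91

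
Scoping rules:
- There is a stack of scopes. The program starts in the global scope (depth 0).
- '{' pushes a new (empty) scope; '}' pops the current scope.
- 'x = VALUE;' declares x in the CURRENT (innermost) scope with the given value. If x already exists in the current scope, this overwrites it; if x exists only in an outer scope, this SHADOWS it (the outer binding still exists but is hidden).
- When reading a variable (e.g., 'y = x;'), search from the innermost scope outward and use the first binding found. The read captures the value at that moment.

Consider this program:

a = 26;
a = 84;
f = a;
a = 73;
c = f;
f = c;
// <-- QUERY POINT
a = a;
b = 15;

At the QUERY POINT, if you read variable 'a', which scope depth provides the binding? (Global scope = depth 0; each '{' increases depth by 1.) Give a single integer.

Step 1: declare a=26 at depth 0
Step 2: declare a=84 at depth 0
Step 3: declare f=(read a)=84 at depth 0
Step 4: declare a=73 at depth 0
Step 5: declare c=(read f)=84 at depth 0
Step 6: declare f=(read c)=84 at depth 0
Visible at query point: a=73 c=84 f=84

Answer: 0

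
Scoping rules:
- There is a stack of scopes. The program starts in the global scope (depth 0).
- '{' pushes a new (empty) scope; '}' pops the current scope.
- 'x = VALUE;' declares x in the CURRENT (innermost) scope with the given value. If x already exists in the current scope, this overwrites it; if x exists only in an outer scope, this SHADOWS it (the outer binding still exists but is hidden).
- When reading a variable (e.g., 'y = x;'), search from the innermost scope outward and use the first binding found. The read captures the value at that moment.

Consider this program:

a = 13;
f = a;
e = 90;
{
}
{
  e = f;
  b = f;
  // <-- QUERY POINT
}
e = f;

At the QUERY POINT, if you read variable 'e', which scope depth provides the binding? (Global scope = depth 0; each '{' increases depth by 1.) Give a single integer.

Answer: 1

Derivation:
Step 1: declare a=13 at depth 0
Step 2: declare f=(read a)=13 at depth 0
Step 3: declare e=90 at depth 0
Step 4: enter scope (depth=1)
Step 5: exit scope (depth=0)
Step 6: enter scope (depth=1)
Step 7: declare e=(read f)=13 at depth 1
Step 8: declare b=(read f)=13 at depth 1
Visible at query point: a=13 b=13 e=13 f=13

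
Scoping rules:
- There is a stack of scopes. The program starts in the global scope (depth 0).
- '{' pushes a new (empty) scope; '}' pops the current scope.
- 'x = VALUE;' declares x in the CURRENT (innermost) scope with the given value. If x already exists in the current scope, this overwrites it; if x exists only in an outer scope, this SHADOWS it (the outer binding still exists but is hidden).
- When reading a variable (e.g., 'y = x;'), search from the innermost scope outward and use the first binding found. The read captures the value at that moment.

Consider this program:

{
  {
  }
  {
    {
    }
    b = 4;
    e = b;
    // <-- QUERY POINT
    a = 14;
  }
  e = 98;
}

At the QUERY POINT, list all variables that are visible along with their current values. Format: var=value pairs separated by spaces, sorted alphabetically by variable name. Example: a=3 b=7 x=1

Answer: b=4 e=4

Derivation:
Step 1: enter scope (depth=1)
Step 2: enter scope (depth=2)
Step 3: exit scope (depth=1)
Step 4: enter scope (depth=2)
Step 5: enter scope (depth=3)
Step 6: exit scope (depth=2)
Step 7: declare b=4 at depth 2
Step 8: declare e=(read b)=4 at depth 2
Visible at query point: b=4 e=4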